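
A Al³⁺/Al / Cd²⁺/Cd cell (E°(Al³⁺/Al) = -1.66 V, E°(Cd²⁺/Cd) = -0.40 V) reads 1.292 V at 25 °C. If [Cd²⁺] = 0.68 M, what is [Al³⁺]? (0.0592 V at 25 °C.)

0.013 M

From the Nernst equation, log Q = n(E° − E)/0.0592 = 6(1.26 − 1.292)/0.0592 = -3.243, so Q = 5.71 × 10^-4.
With Q = [Al³⁺]^2/[Cd²⁺]^3 and the known concentrations, [Al³⁺]^2 in the numerator gives [Al³⁺] = 0.013 M.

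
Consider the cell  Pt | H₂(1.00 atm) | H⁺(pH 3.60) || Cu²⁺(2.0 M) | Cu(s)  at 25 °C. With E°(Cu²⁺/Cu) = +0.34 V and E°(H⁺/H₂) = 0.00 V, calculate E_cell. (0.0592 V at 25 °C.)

0.56 V

The Cu²⁺/Cu couple is the cathode, so E°_cell = 0.34 V; n = 2.
[H⁺] = 10^(−3.60) = 2.5 × 10^-4 M, and Q = [H⁺]^2 / ([Cu²⁺]·P(H₂)) = 3.15 × 10^-8.
E = E° − (0.0592/2) log Q = 0.34 − (0.0592/2)(-7.501) = 0.562 V.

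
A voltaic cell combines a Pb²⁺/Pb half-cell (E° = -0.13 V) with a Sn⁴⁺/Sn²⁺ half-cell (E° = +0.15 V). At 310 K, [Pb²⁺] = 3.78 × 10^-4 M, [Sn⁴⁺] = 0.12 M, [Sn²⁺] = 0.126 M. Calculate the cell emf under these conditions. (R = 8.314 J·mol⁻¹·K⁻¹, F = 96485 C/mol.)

0.385 V

The Sn⁴⁺/Sn²⁺ couple has the higher reduction potential and acts as the cathode, so E°_cell = +0.15 − (-0.13) = 0.28 V.
Balancing electrons gives n = 2; the reaction quotient is Q = [Pb²⁺]·[Sn²⁺]/[Sn⁴⁺] = 3.97 × 10^-4.
E = E° − (RT/nF) ln Q = 0.28 − (8.314×310)/(2×96485) × (-7.832) = 0.280 + 0.105 = 0.385 V.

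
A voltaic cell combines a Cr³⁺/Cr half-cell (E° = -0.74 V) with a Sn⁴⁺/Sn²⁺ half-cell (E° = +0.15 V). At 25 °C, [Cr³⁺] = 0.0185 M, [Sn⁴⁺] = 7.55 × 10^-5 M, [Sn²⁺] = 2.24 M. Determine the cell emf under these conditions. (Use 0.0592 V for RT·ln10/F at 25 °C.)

0.792 V

The Sn⁴⁺/Sn²⁺ couple has the higher reduction potential and acts as the cathode, so E°_cell = +0.15 − (-0.74) = 0.89 V.
Balancing electrons gives n = 6; the reaction quotient is Q = [Cr³⁺]^2·[Sn²⁺]^3/[Sn⁴⁺]^3 = 8.94 × 10^9.
At 25 °C, E = E° − (0.0592/n) log Q = 0.89 − (0.0592/6)(9.951) = 0.890 − 0.098 = 0.792 V.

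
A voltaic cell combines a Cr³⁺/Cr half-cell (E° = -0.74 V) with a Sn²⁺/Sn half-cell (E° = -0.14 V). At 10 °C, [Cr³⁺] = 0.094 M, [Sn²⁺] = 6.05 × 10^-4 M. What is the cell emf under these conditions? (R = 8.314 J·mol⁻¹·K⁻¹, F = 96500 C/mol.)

0.529 V

The Sn²⁺/Sn couple has the higher reduction potential and acts as the cathode, so E°_cell = -0.14 − (-0.74) = 0.60 V.
Balancing electrons gives n = 6; the reaction quotient is Q = [Cr³⁺]^2/[Sn²⁺]^3 = 3.99 × 10^7.
E = E° − (RT/nF) ln Q = 0.60 − (8.314×283)/(6×96500) × (17.502) = 0.600 − 0.071 = 0.529 V.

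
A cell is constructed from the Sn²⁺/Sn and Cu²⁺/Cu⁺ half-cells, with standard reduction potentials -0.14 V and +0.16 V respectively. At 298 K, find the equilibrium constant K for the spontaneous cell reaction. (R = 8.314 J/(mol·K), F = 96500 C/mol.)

1.4 × 10^10

E°_cell = +0.16 − (-0.14) = 0.30 V, with n = 2 electrons transferred.
At equilibrium E = 0, so the Nernst equation gives ln K = nFE°/RT = (2)(96500)(0.30)/((8.314)(298)) = 23.37.
K = e^23.37 = 1.4 × 10^10.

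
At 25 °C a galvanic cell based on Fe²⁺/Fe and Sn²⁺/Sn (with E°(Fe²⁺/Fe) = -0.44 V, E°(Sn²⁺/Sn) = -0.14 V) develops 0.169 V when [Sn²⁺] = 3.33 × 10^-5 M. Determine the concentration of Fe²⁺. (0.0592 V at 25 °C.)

From the Nernst equation, log Q = n(E° − E)/0.0592 = 2(0.30 − 0.169)/0.0592 = 4.426, so Q = 2.66 × 10^4.
With Q = [Fe²⁺]/[Sn²⁺] and the known concentrations, [Fe²⁺] in the numerator gives [Fe²⁺] = 0.89 M.

0.89 M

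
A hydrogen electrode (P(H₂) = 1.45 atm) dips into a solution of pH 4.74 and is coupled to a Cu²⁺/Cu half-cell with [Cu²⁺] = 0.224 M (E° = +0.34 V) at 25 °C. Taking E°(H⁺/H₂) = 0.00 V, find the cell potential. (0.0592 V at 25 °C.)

The Cu²⁺/Cu couple is the cathode, so E°_cell = 0.34 V; n = 2.
[H⁺] = 10^(−4.74) = 1.8 × 10^-5 M, and Q = [H⁺]^2 / ([Cu²⁺]·P(H₂)) = 1.02 × 10^-9.
E = E° − (0.0592/2) log Q = 0.34 − (0.0592/2)(-8.992) = 0.606 V.

0.61 V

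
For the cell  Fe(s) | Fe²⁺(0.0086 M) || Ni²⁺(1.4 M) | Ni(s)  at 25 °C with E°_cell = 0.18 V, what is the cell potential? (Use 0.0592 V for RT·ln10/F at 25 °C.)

0.245 V

Balancing electrons gives n = 2; the reaction quotient is Q = [Fe²⁺]/[Ni²⁺] = 0.00614.
At 25 °C, E = E° − (0.0592/n) log Q = 0.18 − (0.0592/2)(-2.212) = 0.180 + 0.065 = 0.245 V.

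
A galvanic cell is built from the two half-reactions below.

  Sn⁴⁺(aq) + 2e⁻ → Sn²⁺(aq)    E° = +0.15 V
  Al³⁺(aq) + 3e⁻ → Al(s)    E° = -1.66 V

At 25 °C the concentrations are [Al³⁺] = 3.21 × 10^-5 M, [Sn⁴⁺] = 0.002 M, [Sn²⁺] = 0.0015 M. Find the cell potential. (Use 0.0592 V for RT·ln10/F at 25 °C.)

1.90 V

The Sn⁴⁺/Sn²⁺ couple has the higher reduction potential and acts as the cathode, so E°_cell = +0.15 − (-1.66) = 1.81 V.
Balancing electrons gives n = 6; the reaction quotient is Q = [Al³⁺]^2·[Sn²⁺]^3/[Sn⁴⁺]^3 = 4.35 × 10^-10.
At 25 °C, E = E° − (0.0592/n) log Q = 1.81 − (0.0592/6)(-9.362) = 1.810 + 0.092 = 1.902 V.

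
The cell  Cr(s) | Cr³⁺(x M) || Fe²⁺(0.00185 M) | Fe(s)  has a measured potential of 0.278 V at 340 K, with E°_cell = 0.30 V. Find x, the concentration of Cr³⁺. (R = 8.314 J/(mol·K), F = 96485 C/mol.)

7.6 × 10^-4 M

From the Nernst equation, ln Q = nF(E° − E)/RT = 6×96485×(0.30 − 0.278)/(8.314×340) = 4.506, so Q = 90.5.
With Q = [Cr³⁺]^2/[Fe²⁺]^3 and the known concentrations, [Cr³⁺]^2 in the numerator gives [Cr³⁺] = 7.6 × 10^-4 M.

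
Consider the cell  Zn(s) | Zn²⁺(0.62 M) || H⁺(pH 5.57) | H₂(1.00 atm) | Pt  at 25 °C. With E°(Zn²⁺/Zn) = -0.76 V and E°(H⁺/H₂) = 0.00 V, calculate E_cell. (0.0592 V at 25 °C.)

The hydrogen couple is the cathode, so E°_cell = 0.76 V; n = 2.
[H⁺] = 10^(−5.57) = 2.7 × 10^-6 M, and Q = [Zn²⁺]·P(H₂) / [H⁺]^2 = 8.56 × 10^10.
E = E° − (0.0592/2) log Q = 0.76 − (0.0592/2)(10.932) = 0.436 V.

0.44 V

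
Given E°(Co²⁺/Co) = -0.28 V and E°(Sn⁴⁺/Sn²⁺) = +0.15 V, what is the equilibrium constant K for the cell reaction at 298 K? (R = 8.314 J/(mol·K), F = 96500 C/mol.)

3.5 × 10^14

E°_cell = +0.15 − (-0.28) = 0.43 V, with n = 2 electrons transferred.
At equilibrium E = 0, so the Nernst equation gives ln K = nFE°/RT = (2)(96500)(0.43)/((8.314)(298)) = 33.50.
K = e^33.50 = 3.5 × 10^14.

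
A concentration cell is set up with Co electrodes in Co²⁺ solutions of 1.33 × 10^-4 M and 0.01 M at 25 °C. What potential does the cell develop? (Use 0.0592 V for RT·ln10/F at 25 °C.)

0.056 V

Both half-cells are Co²⁺/Co, so E°_cell = 0. The concentrated side is the cathode; the cell reaction moves Co²⁺ from high to low concentration with n = 2.
Q = [Co²⁺]_dilute/[Co²⁺]_conc = 1.33 × 10^-4/0.01 = 0.0133.
E = 0 − (0.0592/2) log Q = −(0.0592/2)(-1.876) = 0.0555 V.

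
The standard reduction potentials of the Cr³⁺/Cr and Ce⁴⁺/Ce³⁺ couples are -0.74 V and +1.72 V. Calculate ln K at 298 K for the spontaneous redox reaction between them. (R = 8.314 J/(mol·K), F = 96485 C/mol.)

E°_cell = +1.72 − (-0.74) = 2.46 V, with n = 3 electrons transferred.
At equilibrium E = 0, so the Nernst equation gives ln K = nFE°/RT = (3)(96485)(2.46)/((8.314)(298)) = 287.40.

ln K = 287.4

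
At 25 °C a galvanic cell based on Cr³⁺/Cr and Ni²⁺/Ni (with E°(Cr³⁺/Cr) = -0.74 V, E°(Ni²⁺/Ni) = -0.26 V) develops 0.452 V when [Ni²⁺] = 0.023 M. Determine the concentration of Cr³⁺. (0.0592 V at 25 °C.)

From the Nernst equation, log Q = n(E° − E)/0.0592 = 6(0.48 − 0.452)/0.0592 = 2.838, so Q = 688.
With Q = [Cr³⁺]^2/[Ni²⁺]^3 and the known concentrations, [Cr³⁺]^2 in the numerator gives [Cr³⁺] = 0.092 M.

0.092 M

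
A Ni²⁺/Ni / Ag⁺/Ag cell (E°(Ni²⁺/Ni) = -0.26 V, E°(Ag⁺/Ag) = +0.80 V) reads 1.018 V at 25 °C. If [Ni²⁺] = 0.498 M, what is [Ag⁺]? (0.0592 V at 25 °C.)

0.14 M

From the Nernst equation, log Q = n(E° − E)/0.0592 = 2(1.06 − 1.018)/0.0592 = 1.419, so Q = 26.2.
With Q = [Ni²⁺]/[Ag⁺]^2 and the known concentrations, [Ag⁺]^2 in the denominator gives [Ag⁺] = 0.14 M.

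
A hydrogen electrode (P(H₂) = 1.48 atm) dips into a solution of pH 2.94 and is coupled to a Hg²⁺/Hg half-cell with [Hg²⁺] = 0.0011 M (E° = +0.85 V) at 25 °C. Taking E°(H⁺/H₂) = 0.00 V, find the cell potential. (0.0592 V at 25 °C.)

0.94 V

The Hg²⁺/Hg couple is the cathode, so E°_cell = 0.85 V; n = 2.
[H⁺] = 10^(−2.94) = 0.0011 M, and Q = [H⁺]^2 / ([Hg²⁺]·P(H₂)) = 8.1 × 10^-4.
E = E° − (0.0592/2) log Q = 0.85 − (0.0592/2)(-3.092) = 0.942 V.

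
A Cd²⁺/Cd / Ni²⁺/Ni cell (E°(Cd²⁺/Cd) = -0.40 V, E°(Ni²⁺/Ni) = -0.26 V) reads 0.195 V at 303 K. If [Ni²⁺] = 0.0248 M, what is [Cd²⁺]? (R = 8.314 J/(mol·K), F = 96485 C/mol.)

From the Nernst equation, ln Q = nF(E° − E)/RT = 2×96485×(0.14 − 0.195)/(8.314×303) = -4.213, so Q = 0.0148.
With Q = [Cd²⁺]/[Ni²⁺] and the known concentrations, [Cd²⁺] in the numerator gives [Cd²⁺] = 3.7 × 10^-4 M.

3.7 × 10^-4 M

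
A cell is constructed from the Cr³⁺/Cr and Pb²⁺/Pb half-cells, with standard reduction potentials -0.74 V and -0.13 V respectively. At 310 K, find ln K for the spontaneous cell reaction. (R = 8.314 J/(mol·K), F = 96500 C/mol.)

E°_cell = -0.13 − (-0.74) = 0.61 V, with n = 6 electrons transferred.
At equilibrium E = 0, so the Nernst equation gives ln K = nFE°/RT = (6)(96500)(0.61)/((8.314)(310)) = 137.04.

ln K = 137.0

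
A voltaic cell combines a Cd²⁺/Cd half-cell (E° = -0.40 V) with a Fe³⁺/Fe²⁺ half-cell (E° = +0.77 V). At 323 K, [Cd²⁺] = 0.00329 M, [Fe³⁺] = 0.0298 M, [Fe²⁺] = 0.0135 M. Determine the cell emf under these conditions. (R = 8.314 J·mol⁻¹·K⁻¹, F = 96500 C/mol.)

The Fe³⁺/Fe²⁺ couple has the higher reduction potential and acts as the cathode, so E°_cell = +0.77 − (-0.40) = 1.17 V.
Balancing electrons gives n = 2; the reaction quotient is Q = [Cd²⁺]·[Fe²⁺]^2/[Fe³⁺]^2 = 6.75 × 10^-4.
E = E° − (RT/nF) ln Q = 1.17 − (8.314×323)/(2×96500) × (-7.301) = 1.170 + 0.102 = 1.272 V.

1.27 V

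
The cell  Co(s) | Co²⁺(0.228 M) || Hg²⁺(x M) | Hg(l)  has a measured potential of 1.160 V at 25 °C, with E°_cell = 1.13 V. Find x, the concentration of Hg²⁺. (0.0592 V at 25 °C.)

2.4 M

From the Nernst equation, log Q = n(E° − E)/0.0592 = 2(1.13 − 1.160)/0.0592 = -1.014, so Q = 0.0969.
With Q = [Co²⁺]/[Hg²⁺] and the known concentrations, [Hg²⁺] in the denominator gives [Hg²⁺] = 2.4 M.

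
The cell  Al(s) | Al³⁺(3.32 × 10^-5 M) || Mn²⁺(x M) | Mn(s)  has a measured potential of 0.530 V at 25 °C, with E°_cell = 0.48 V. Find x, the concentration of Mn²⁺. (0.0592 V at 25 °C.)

From the Nernst equation, log Q = n(E° − E)/0.0592 = 6(0.48 − 0.530)/0.0592 = -5.068, so Q = 8.56 × 10^-6.
With Q = [Al³⁺]^2/[Mn²⁺]^3 and the known concentrations, [Mn²⁺]^3 in the denominator gives [Mn²⁺] = 0.05 M.

0.05 M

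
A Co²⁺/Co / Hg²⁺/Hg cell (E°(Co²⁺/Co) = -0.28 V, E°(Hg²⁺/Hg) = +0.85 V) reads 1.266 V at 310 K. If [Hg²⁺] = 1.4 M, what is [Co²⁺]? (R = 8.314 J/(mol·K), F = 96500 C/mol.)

5.3 × 10^-5 M

From the Nernst equation, ln Q = nF(E° − E)/RT = 2×96500×(1.13 − 1.266)/(8.314×310) = -10.184, so Q = 3.78 × 10^-5.
With Q = [Co²⁺]/[Hg²⁺] and the known concentrations, [Co²⁺] in the numerator gives [Co²⁺] = 5.3 × 10^-5 M.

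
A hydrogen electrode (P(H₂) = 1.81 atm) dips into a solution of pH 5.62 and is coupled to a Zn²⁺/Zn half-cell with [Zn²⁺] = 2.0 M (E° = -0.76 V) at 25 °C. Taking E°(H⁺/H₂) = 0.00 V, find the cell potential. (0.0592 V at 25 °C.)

The hydrogen couple is the cathode, so E°_cell = 0.76 V; n = 2.
[H⁺] = 10^(−5.62) = 2.4 × 10^-6 M, and Q = [Zn²⁺]·P(H₂) / [H⁺]^2 = 6.29 × 10^11.
E = E° − (0.0592/2) log Q = 0.76 − (0.0592/2)(11.799) = 0.411 V.

0.41 V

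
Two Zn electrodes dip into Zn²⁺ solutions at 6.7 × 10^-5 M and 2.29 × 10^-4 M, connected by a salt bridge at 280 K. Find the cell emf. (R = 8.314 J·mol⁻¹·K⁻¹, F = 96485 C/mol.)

0.015 V

Both half-cells are Zn²⁺/Zn, so E°_cell = 0. The concentrated side is the cathode; the cell reaction moves Zn²⁺ from high to low concentration with n = 2.
Q = [Zn²⁺]_dilute/[Zn²⁺]_conc = 6.7 × 10^-5/2.29 × 10^-4 = 0.293.
E = 0 − (RT/nF) ln Q = −((8.314×280)/(2×96485))(-1.229) = 0.0148 V.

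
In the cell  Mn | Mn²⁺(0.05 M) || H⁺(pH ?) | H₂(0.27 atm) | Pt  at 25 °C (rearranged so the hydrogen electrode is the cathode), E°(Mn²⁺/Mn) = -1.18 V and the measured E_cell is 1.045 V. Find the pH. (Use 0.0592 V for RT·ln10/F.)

E°_cell = 1.18 V and n = 2.
log Q = n(E° − E)/0.0592 = 2×(1.18 − 1.045)/0.0592 = 4.561.
With Q = [Mn²⁺]·P(H₂) / [H⁺]^2, solving for [H⁺] gives log[H⁺] = -3.215, so pH = 3.22.

pH = 3.22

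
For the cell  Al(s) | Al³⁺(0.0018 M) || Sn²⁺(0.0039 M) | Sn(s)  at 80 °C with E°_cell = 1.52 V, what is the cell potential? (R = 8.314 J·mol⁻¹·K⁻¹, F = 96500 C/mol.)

1.50 V

Balancing electrons gives n = 6; the reaction quotient is Q = [Al³⁺]^2/[Sn²⁺]^3 = 54.6.
E = E° − (RT/nF) ln Q = 1.52 − (8.314×353)/(6×96500) × (4.000) = 1.520 − 0.020 = 1.500 V.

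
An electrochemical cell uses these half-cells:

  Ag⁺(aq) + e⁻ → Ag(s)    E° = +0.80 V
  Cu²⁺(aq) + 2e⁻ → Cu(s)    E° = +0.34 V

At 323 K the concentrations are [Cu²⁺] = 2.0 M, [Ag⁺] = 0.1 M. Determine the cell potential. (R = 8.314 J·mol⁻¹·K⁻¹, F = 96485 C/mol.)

The Ag⁺/Ag couple has the higher reduction potential and acts as the cathode, so E°_cell = +0.80 − (+0.34) = 0.46 V.
Balancing electrons gives n = 2; the reaction quotient is Q = [Cu²⁺]/[Ag⁺]^2 = 200.
E = E° − (RT/nF) ln Q = 0.46 − (8.314×323)/(2×96485) × (5.298) = 0.460 − 0.074 = 0.386 V.

0.386 V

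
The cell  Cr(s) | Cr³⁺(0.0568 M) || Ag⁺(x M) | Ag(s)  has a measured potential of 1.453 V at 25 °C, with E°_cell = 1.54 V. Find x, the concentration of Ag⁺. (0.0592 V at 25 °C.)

From the Nernst equation, log Q = n(E° − E)/0.0592 = 3(1.54 − 1.453)/0.0592 = 4.409, so Q = 2.56 × 10^4.
With Q = [Cr³⁺]/[Ag⁺]^3 and the known concentrations, [Ag⁺]^3 in the denominator gives [Ag⁺] = 0.013 M.

0.013 M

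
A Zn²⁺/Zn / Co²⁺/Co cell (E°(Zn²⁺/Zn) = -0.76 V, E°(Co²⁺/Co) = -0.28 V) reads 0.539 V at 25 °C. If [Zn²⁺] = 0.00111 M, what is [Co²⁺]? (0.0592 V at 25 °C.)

From the Nernst equation, log Q = n(E° − E)/0.0592 = 2(0.48 − 0.539)/0.0592 = -1.993, so Q = 0.0102.
With Q = [Zn²⁺]/[Co²⁺] and the known concentrations, [Co²⁺] in the denominator gives [Co²⁺] = 0.11 M.

0.11 M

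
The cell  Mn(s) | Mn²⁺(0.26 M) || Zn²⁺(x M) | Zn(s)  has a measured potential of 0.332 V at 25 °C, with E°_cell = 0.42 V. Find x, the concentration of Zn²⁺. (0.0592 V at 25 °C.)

From the Nernst equation, log Q = n(E° − E)/0.0592 = 2(0.42 − 0.332)/0.0592 = 2.973, so Q = 940.
With Q = [Mn²⁺]/[Zn²⁺] and the known concentrations, [Zn²⁺] in the denominator gives [Zn²⁺] = 2.8 × 10^-4 M.

2.8 × 10^-4 M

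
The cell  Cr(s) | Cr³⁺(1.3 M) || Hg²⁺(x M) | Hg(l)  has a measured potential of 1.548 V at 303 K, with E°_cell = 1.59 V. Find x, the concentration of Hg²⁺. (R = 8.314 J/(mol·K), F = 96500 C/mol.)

0.048 M

From the Nernst equation, ln Q = nF(E° − E)/RT = 6×96500×(1.59 − 1.548)/(8.314×303) = 9.653, so Q = 1.56 × 10^4.
With Q = [Cr³⁺]^2/[Hg²⁺]^3 and the known concentrations, [Hg²⁺]^3 in the denominator gives [Hg²⁺] = 0.048 M.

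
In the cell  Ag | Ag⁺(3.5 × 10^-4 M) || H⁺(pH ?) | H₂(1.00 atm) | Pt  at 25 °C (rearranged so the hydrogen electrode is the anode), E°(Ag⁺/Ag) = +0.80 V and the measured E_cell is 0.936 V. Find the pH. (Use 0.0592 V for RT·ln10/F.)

pH = 5.75

E°_cell = 0.80 V and n = 2.
log Q = n(E° − E)/0.0592 = 2×(0.80 − 0.936)/0.0592 = -4.595.
With Q = [H⁺]^2 / ([Ag⁺]^2·P(H₂)), solving for [H⁺] gives log[H⁺] = -5.753, so pH = 5.75.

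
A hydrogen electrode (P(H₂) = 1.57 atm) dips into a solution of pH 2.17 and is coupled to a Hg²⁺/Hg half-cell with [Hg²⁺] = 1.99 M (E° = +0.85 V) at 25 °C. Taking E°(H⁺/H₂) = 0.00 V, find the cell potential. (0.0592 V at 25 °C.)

0.99 V

The Hg²⁺/Hg couple is the cathode, so E°_cell = 0.85 V; n = 2.
[H⁺] = 10^(−2.17) = 0.0068 M, and Q = [H⁺]^2 / ([Hg²⁺]·P(H₂)) = 1.46 × 10^-5.
E = E° − (0.0592/2) log Q = 0.85 − (0.0592/2)(-4.835) = 0.993 V.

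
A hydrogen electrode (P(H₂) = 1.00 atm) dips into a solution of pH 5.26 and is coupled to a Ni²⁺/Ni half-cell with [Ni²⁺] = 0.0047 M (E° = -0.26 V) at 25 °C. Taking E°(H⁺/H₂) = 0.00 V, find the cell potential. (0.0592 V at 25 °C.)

The hydrogen couple is the cathode, so E°_cell = 0.26 V; n = 2.
[H⁺] = 10^(−5.26) = 5.5 × 10^-6 M, and Q = [Ni²⁺]·P(H₂) / [H⁺]^2 = 1.56 × 10^8.
E = E° − (0.0592/2) log Q = 0.26 − (0.0592/2)(8.192) = 0.018 V.

0.018 V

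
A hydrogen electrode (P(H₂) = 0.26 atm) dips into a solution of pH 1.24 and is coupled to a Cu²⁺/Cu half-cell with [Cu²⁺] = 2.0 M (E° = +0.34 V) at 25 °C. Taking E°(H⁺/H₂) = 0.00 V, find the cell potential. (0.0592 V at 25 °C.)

0.41 V

The Cu²⁺/Cu couple is the cathode, so E°_cell = 0.34 V; n = 2.
[H⁺] = 10^(−1.24) = 0.058 M, and Q = [H⁺]^2 / ([Cu²⁺]·P(H₂)) = 0.00637.
E = E° − (0.0592/2) log Q = 0.34 − (0.0592/2)(-2.196) = 0.405 V.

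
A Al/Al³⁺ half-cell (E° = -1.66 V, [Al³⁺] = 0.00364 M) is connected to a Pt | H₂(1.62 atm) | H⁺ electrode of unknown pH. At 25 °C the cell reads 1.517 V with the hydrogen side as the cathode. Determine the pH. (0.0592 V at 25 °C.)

pH = 3.12

E°_cell = 1.66 V and n = 6.
log Q = n(E° − E)/0.0592 = 6×(1.66 − 1.517)/0.0592 = 14.493.
With Q = [Al³⁺]^2·P(H₂)^3 / [H⁺]^6, solving for [H⁺] gives log[H⁺] = -3.124, so pH = 3.12.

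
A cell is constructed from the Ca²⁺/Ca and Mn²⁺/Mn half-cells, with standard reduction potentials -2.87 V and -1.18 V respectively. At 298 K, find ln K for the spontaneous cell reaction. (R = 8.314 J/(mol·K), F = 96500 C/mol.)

ln K = 131.6

E°_cell = -1.18 − (-2.87) = 1.69 V, with n = 2 electrons transferred.
At equilibrium E = 0, so the Nernst equation gives ln K = nFE°/RT = (2)(96500)(1.69)/((8.314)(298)) = 131.65.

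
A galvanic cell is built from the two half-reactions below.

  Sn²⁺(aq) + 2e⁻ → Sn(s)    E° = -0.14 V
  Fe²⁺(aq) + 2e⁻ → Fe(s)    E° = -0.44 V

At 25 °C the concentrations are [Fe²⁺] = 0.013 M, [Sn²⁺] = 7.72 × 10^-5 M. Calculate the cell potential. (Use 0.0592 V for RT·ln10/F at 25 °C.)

The Sn²⁺/Sn couple has the higher reduction potential and acts as the cathode, so E°_cell = -0.14 − (-0.44) = 0.30 V.
Balancing electrons gives n = 2; the reaction quotient is Q = [Fe²⁺]/[Sn²⁺] = 168.
At 25 °C, E = E° − (0.0592/n) log Q = 0.30 − (0.0592/2)(2.226) = 0.300 − 0.066 = 0.234 V.

0.234 V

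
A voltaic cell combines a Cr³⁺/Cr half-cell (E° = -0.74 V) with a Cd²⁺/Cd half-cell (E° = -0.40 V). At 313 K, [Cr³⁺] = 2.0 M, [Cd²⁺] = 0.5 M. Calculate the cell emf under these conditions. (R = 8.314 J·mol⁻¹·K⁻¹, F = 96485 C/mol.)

0.324 V

The Cd²⁺/Cd couple has the higher reduction potential and acts as the cathode, so E°_cell = -0.40 − (-0.74) = 0.34 V.
Balancing electrons gives n = 6; the reaction quotient is Q = [Cr³⁺]^2/[Cd²⁺]^3 = 32.0.
E = E° − (RT/nF) ln Q = 0.34 − (8.314×313)/(6×96485) × (3.466) = 0.340 − 0.016 = 0.324 V.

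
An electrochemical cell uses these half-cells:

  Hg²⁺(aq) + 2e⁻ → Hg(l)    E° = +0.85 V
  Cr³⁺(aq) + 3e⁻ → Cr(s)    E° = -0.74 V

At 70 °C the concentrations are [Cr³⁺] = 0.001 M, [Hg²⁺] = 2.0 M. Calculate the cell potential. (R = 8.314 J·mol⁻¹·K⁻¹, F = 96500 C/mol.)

The Hg²⁺/Hg couple has the higher reduction potential and acts as the cathode, so E°_cell = +0.85 − (-0.74) = 1.59 V.
Balancing electrons gives n = 6; the reaction quotient is Q = [Cr³⁺]^2/[Hg²⁺]^3 = 1.25 × 10^-7.
E = E° − (RT/nF) ln Q = 1.59 − (8.314×343)/(6×96500) × (-15.895) = 1.590 + 0.078 = 1.668 V.

1.67 V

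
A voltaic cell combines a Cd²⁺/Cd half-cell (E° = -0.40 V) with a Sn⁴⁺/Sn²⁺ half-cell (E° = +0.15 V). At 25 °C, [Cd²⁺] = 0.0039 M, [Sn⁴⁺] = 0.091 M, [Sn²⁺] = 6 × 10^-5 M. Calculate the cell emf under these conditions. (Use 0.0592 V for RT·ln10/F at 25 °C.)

The Sn⁴⁺/Sn²⁺ couple has the higher reduction potential and acts as the cathode, so E°_cell = +0.15 − (-0.40) = 0.55 V.
Balancing electrons gives n = 2; the reaction quotient is Q = [Cd²⁺]·[Sn²⁺]/[Sn⁴⁺] = 2.57 × 10^-6.
At 25 °C, E = E° − (0.0592/n) log Q = 0.55 − (0.0592/2)(-5.590) = 0.550 + 0.165 = 0.715 V.

0.715 V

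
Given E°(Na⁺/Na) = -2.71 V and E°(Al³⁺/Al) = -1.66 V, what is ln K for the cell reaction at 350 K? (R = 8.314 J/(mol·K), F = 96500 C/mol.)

E°_cell = -1.66 − (-2.71) = 1.05 V, with n = 3 electrons transferred.
At equilibrium E = 0, so the Nernst equation gives ln K = nFE°/RT = (3)(96500)(1.05)/((8.314)(350)) = 104.46.

ln K = 104.5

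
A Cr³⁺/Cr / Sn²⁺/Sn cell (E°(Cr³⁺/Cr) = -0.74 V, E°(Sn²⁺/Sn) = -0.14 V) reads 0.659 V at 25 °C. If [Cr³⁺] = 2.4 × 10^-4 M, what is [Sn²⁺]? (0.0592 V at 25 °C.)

From the Nernst equation, log Q = n(E° − E)/0.0592 = 6(0.60 − 0.659)/0.0592 = -5.980, so Q = 1.05 × 10^-6.
With Q = [Cr³⁺]^2/[Sn²⁺]^3 and the known concentrations, [Sn²⁺]^3 in the denominator gives [Sn²⁺] = 0.38 M.

0.38 M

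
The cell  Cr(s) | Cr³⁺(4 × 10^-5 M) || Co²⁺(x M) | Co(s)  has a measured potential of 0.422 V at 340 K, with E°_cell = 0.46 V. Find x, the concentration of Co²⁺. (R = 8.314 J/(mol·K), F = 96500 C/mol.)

8.7 × 10^-5 M

From the Nernst equation, ln Q = nF(E° − E)/RT = 6×96500×(0.46 − 0.422)/(8.314×340) = 7.783, so Q = 2400.
With Q = [Cr³⁺]^2/[Co²⁺]^3 and the known concentrations, [Co²⁺]^3 in the denominator gives [Co²⁺] = 8.7 × 10^-5 M.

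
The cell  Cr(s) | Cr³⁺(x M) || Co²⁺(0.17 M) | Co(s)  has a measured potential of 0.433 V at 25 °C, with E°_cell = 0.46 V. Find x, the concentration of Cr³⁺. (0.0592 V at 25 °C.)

1.6 M

From the Nernst equation, log Q = n(E° − E)/0.0592 = 6(0.46 − 0.433)/0.0592 = 2.736, so Q = 545.
With Q = [Cr³⁺]^2/[Co²⁺]^3 and the known concentrations, [Cr³⁺]^2 in the numerator gives [Cr³⁺] = 1.6 M.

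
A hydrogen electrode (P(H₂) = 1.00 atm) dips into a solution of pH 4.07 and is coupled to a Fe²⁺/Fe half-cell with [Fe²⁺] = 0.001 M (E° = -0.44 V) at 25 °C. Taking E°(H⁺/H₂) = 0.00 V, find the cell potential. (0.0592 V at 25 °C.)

The hydrogen couple is the cathode, so E°_cell = 0.44 V; n = 2.
[H⁺] = 10^(−4.07) = 8.5 × 10^-5 M, and Q = [Fe²⁺]·P(H₂) / [H⁺]^2 = 1.38 × 10^5.
E = E° − (0.0592/2) log Q = 0.44 − (0.0592/2)(5.140) = 0.288 V.

0.29 V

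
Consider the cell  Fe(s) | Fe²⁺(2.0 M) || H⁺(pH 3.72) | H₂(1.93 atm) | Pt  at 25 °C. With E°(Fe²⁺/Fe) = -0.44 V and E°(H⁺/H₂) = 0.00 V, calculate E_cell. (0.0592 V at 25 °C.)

The hydrogen couple is the cathode, so E°_cell = 0.44 V; n = 2.
[H⁺] = 10^(−3.72) = 1.9 × 10^-4 M, and Q = [Fe²⁺]·P(H₂) / [H⁺]^2 = 1.06 × 10^8.
E = E° − (0.0592/2) log Q = 0.44 − (0.0592/2)(8.027) = 0.202 V.

0.20 V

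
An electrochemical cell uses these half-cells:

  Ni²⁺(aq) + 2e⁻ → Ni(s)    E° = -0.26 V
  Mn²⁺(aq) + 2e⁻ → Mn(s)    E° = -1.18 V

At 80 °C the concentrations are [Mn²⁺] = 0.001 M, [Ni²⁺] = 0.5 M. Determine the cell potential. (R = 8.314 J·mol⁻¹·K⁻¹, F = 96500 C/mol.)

The Ni²⁺/Ni couple has the higher reduction potential and acts as the cathode, so E°_cell = -0.26 − (-1.18) = 0.92 V.
Balancing electrons gives n = 2; the reaction quotient is Q = [Mn²⁺]/[Ni²⁺] = 0.00200.
E = E° − (RT/nF) ln Q = 0.92 − (8.314×353)/(2×96500) × (-6.215) = 0.920 + 0.095 = 1.015 V.

1.01 V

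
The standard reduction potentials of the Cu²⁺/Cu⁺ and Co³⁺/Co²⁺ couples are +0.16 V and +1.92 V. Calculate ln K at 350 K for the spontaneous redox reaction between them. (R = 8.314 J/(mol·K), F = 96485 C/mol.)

ln K = 58.4

E°_cell = +1.92 − (+0.16) = 1.76 V, with n = 1 electron transferred.
At equilibrium E = 0, so the Nernst equation gives ln K = nFE°/RT = (1)(96485)(1.76)/((8.314)(350)) = 58.36.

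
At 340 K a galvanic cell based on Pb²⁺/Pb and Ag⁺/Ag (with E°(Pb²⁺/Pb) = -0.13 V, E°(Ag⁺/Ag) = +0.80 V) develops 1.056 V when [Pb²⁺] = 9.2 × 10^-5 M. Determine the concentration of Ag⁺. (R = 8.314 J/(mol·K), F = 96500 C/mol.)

0.71 M

From the Nernst equation, ln Q = nF(E° − E)/RT = 2×96500×(0.93 − 1.056)/(8.314×340) = -8.603, so Q = 1.84 × 10^-4.
With Q = [Pb²⁺]/[Ag⁺]^2 and the known concentrations, [Ag⁺]^2 in the denominator gives [Ag⁺] = 0.71 M.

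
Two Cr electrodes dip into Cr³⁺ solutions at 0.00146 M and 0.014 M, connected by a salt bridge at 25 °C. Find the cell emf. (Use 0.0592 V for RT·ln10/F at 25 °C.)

Both half-cells are Cr³⁺/Cr, so E°_cell = 0. The concentrated side is the cathode; the cell reaction moves Cr³⁺ from high to low concentration with n = 3.
Q = [Cr³⁺]_dilute/[Cr³⁺]_conc = 0.00146/0.014 = 0.104.
E = 0 − (0.0592/3) log Q = −(0.0592/3)(-0.982) = 0.0194 V.

0.019 V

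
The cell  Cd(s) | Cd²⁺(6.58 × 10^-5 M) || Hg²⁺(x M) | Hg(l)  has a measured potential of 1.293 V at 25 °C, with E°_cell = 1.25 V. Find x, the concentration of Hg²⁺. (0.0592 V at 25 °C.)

0.0019 M

From the Nernst equation, log Q = n(E° − E)/0.0592 = 2(1.25 − 1.293)/0.0592 = -1.453, so Q = 0.0353.
With Q = [Cd²⁺]/[Hg²⁺] and the known concentrations, [Hg²⁺] in the denominator gives [Hg²⁺] = 0.0019 M.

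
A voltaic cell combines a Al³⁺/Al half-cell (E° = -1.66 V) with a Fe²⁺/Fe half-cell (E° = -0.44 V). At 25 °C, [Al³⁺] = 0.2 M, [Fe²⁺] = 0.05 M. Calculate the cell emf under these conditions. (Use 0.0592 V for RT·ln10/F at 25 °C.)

The Fe²⁺/Fe couple has the higher reduction potential and acts as the cathode, so E°_cell = -0.44 − (-1.66) = 1.22 V.
Balancing electrons gives n = 6; the reaction quotient is Q = [Al³⁺]^2/[Fe²⁺]^3 = 320.
At 25 °C, E = E° − (0.0592/n) log Q = 1.22 − (0.0592/6)(2.505) = 1.220 − 0.025 = 1.195 V.

1.20 V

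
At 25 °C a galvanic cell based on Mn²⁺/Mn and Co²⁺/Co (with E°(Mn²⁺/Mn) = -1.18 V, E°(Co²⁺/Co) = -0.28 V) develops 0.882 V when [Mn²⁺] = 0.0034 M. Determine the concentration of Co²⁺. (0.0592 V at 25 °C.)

From the Nernst equation, log Q = n(E° − E)/0.0592 = 2(0.90 − 0.882)/0.0592 = 0.608, so Q = 4.06.
With Q = [Mn²⁺]/[Co²⁺] and the known concentrations, [Co²⁺] in the denominator gives [Co²⁺] = 8.4 × 10^-4 M.

8.4 × 10^-4 M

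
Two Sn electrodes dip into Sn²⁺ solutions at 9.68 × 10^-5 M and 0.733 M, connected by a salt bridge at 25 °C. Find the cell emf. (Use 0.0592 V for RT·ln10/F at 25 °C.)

0.11 V

Both half-cells are Sn²⁺/Sn, so E°_cell = 0. The concentrated side is the cathode; the cell reaction moves Sn²⁺ from high to low concentration with n = 2.
Q = [Sn²⁺]_dilute/[Sn²⁺]_conc = 9.68 × 10^-5/0.733 = 1.32 × 10^-4.
E = 0 − (0.0592/2) log Q = −(0.0592/2)(-3.879) = 0.1148 V.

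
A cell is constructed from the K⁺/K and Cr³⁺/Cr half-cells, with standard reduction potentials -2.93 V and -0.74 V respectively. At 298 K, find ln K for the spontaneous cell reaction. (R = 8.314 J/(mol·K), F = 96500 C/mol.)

ln K = 255.9

E°_cell = -0.74 − (-2.93) = 2.19 V, with n = 3 electrons transferred.
At equilibrium E = 0, so the Nernst equation gives ln K = nFE°/RT = (3)(96500)(2.19)/((8.314)(298)) = 255.90.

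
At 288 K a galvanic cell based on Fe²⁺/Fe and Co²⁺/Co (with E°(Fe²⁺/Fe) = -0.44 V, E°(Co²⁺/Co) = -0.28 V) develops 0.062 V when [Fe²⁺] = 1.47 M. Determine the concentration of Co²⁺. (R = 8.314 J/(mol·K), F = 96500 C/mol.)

5.5 × 10^-4 M

From the Nernst equation, ln Q = nF(E° − E)/RT = 2×96500×(0.16 − 0.062)/(8.314×288) = 7.899, so Q = 2700.
With Q = [Fe²⁺]/[Co²⁺] and the known concentrations, [Co²⁺] in the denominator gives [Co²⁺] = 5.5 × 10^-4 M.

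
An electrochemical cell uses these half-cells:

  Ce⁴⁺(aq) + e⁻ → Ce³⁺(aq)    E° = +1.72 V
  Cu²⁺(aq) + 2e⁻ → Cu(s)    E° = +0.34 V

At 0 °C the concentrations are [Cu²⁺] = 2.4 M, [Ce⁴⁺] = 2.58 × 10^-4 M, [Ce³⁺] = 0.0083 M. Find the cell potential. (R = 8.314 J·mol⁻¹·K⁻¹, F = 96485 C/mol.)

The Ce⁴⁺/Ce³⁺ couple has the higher reduction potential and acts as the cathode, so E°_cell = +1.72 − (+0.34) = 1.38 V.
Balancing electrons gives n = 2; the reaction quotient is Q = [Cu²⁺]·[Ce³⁺]^2/[Ce⁴⁺]^2 = 2480.
E = E° − (RT/nF) ln Q = 1.38 − (8.314×273)/(2×96485) × (7.818) = 1.380 − 0.092 = 1.288 V.

1.29 V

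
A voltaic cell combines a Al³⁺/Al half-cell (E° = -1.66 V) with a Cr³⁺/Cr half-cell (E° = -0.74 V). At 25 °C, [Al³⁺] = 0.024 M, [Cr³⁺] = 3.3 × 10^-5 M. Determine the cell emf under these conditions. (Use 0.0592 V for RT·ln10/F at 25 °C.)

The Cr³⁺/Cr couple has the higher reduction potential and acts as the cathode, so E°_cell = -0.74 − (-1.66) = 0.92 V.
Balancing electrons gives n = 3; the reaction quotient is Q = [Al³⁺]/[Cr³⁺] = 727.
At 25 °C, E = E° − (0.0592/n) log Q = 0.92 − (0.0592/3)(2.862) = 0.920 − 0.056 = 0.864 V.

0.864 V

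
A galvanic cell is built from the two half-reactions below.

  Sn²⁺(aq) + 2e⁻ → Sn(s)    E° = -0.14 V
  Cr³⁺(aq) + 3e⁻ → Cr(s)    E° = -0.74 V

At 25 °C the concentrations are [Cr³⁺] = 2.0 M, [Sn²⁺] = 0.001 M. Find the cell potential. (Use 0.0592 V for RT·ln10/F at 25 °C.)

The Sn²⁺/Sn couple has the higher reduction potential and acts as the cathode, so E°_cell = -0.14 − (-0.74) = 0.60 V.
Balancing electrons gives n = 6; the reaction quotient is Q = [Cr³⁺]^2/[Sn²⁺]^3 = 4 × 10^9.
At 25 °C, E = E° − (0.0592/n) log Q = 0.60 − (0.0592/6)(9.602) = 0.600 − 0.095 = 0.505 V.

0.505 V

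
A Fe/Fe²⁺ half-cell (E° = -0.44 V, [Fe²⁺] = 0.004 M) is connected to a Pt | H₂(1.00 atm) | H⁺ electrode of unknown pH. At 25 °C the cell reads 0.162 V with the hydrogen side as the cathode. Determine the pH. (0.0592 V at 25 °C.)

E°_cell = 0.44 V and n = 2.
log Q = n(E° − E)/0.0592 = 2×(0.44 − 0.162)/0.0592 = 9.392.
With Q = [Fe²⁺]·P(H₂) / [H⁺]^2, solving for [H⁺] gives log[H⁺] = -5.895, so pH = 5.89.

pH = 5.89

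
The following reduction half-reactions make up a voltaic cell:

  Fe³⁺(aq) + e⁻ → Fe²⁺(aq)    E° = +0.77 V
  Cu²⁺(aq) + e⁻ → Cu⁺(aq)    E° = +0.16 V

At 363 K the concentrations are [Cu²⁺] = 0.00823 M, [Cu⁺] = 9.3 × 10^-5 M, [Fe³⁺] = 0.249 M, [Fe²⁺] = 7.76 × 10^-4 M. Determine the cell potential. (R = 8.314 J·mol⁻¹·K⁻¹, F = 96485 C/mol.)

The Fe³⁺/Fe²⁺ couple has the higher reduction potential and acts as the cathode, so E°_cell = +0.77 − (+0.16) = 0.61 V.
Balancing electrons gives n = 1; the reaction quotient is Q = [Cu²⁺]·[Fe²⁺]/([Cu⁺]·[Fe³⁺]) = 0.276.
E = E° − (RT/nF) ln Q = 0.61 − (8.314×363)/(1×96485) × (-1.288) = 0.610 + 0.040 = 0.650 V.

0.650 V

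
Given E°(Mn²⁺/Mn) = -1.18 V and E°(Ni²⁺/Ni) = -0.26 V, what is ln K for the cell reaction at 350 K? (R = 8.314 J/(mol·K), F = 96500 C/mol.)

ln K = 61.0

E°_cell = -0.26 − (-1.18) = 0.92 V, with n = 2 electrons transferred.
At equilibrium E = 0, so the Nernst equation gives ln K = nFE°/RT = (2)(96500)(0.92)/((8.314)(350)) = 61.02.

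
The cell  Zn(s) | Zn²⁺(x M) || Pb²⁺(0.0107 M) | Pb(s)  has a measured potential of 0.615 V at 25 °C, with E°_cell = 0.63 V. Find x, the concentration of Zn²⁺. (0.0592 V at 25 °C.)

0.034 M

From the Nernst equation, log Q = n(E° − E)/0.0592 = 2(0.63 − 0.615)/0.0592 = 0.507, so Q = 3.21.
With Q = [Zn²⁺]/[Pb²⁺] and the known concentrations, [Zn²⁺] in the numerator gives [Zn²⁺] = 0.034 M.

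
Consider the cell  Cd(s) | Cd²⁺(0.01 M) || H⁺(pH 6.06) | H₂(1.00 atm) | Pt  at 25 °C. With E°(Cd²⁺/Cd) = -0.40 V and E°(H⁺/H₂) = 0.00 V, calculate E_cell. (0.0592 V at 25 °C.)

The hydrogen couple is the cathode, so E°_cell = 0.40 V; n = 2.
[H⁺] = 10^(−6.06) = 8.7 × 10^-7 M, and Q = [Cd²⁺]·P(H₂) / [H⁺]^2 = 1.32 × 10^10.
E = E° − (0.0592/2) log Q = 0.40 − (0.0592/2)(10.120) = 0.100 V.

0.10 V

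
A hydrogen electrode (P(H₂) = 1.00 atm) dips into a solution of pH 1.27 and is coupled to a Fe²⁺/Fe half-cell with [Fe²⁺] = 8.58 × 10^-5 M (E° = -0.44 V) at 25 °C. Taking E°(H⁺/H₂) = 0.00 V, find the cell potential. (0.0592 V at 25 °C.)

The hydrogen couple is the cathode, so E°_cell = 0.44 V; n = 2.
[H⁺] = 10^(−1.27) = 0.054 M, and Q = [Fe²⁺]·P(H₂) / [H⁺]^2 = 0.0298.
E = E° − (0.0592/2) log Q = 0.44 − (0.0592/2)(-1.527) = 0.485 V.

0.49 V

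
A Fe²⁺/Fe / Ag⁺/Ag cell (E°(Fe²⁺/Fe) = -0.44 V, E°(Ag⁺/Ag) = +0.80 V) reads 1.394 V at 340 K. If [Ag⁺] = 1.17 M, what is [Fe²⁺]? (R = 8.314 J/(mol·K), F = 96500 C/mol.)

3.7 × 10^-5 M

From the Nernst equation, ln Q = nF(E° − E)/RT = 2×96500×(1.24 − 1.394)/(8.314×340) = -10.515, so Q = 2.71 × 10^-5.
With Q = [Fe²⁺]/[Ag⁺]^2 and the known concentrations, [Fe²⁺] in the numerator gives [Fe²⁺] = 3.7 × 10^-5 M.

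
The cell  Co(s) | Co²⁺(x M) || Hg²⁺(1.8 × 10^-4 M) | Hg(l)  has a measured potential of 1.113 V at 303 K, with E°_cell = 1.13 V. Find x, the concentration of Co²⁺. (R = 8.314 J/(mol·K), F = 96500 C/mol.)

From the Nernst equation, ln Q = nF(E° − E)/RT = 2×96500×(1.13 − 1.113)/(8.314×303) = 1.302, so Q = 3.68.
With Q = [Co²⁺]/[Hg²⁺] and the known concentrations, [Co²⁺] in the numerator gives [Co²⁺] = 6.6 × 10^-4 M.

6.6 × 10^-4 M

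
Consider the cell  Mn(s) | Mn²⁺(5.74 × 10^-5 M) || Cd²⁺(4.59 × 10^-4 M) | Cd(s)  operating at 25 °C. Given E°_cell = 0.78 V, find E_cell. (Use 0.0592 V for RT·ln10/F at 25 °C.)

0.807 V

Balancing electrons gives n = 2; the reaction quotient is Q = [Mn²⁺]/[Cd²⁺] = 0.125.
At 25 °C, E = E° − (0.0592/n) log Q = 0.78 − (0.0592/2)(-0.903) = 0.780 + 0.027 = 0.807 V.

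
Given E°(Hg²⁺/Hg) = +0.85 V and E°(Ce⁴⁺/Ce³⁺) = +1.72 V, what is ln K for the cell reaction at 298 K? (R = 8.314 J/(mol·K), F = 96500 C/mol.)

E°_cell = +1.72 − (+0.85) = 0.87 V, with n = 2 electrons transferred.
At equilibrium E = 0, so the Nernst equation gives ln K = nFE°/RT = (2)(96500)(0.87)/((8.314)(298)) = 67.77.

ln K = 67.8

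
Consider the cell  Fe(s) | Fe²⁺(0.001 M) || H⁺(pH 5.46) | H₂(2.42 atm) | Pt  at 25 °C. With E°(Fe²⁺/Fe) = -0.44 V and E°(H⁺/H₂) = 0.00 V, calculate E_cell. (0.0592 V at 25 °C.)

0.19 V

The hydrogen couple is the cathode, so E°_cell = 0.44 V; n = 2.
[H⁺] = 10^(−5.46) = 3.5 × 10^-6 M, and Q = [Fe²⁺]·P(H₂) / [H⁺]^2 = 2.01 × 10^8.
E = E° − (0.0592/2) log Q = 0.44 − (0.0592/2)(8.304) = 0.194 V.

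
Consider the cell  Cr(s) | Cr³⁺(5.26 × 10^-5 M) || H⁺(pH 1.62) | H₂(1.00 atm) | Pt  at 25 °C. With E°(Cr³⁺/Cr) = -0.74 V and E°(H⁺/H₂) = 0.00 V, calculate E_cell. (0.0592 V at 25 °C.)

0.73 V

The hydrogen couple is the cathode, so E°_cell = 0.74 V; n = 6.
[H⁺] = 10^(−1.62) = 0.024 M, and Q = [Cr³⁺]^2·P(H₂)^3 / [H⁺]^6 = 14.5.
E = E° − (0.0592/6) log Q = 0.74 − (0.0592/6)(1.162) = 0.729 V.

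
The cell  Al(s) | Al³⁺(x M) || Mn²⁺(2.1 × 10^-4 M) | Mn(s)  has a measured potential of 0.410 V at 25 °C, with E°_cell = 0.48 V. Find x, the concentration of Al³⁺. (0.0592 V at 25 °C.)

From the Nernst equation, log Q = n(E° − E)/0.0592 = 6(0.48 − 0.410)/0.0592 = 7.095, so Q = 1.24 × 10^7.
With Q = [Al³⁺]^2/[Mn²⁺]^3 and the known concentrations, [Al³⁺]^2 in the numerator gives [Al³⁺] = 0.011 M.

0.011 M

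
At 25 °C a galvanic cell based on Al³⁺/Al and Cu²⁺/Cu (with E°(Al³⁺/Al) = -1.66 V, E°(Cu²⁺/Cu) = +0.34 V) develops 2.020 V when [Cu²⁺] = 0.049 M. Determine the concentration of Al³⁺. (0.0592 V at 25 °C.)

0.0011 M

From the Nernst equation, log Q = n(E° − E)/0.0592 = 6(2.00 − 2.020)/0.0592 = -2.027, so Q = 0.00940.
With Q = [Al³⁺]^2/[Cu²⁺]^3 and the known concentrations, [Al³⁺]^2 in the numerator gives [Al³⁺] = 0.0011 M.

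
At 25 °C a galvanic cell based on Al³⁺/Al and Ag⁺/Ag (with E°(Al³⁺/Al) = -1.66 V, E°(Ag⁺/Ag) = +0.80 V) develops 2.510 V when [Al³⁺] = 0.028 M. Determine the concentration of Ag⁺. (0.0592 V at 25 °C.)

2.1 M

From the Nernst equation, log Q = n(E° − E)/0.0592 = 3(2.46 − 2.510)/0.0592 = -2.534, so Q = 0.00293.
With Q = [Al³⁺]/[Ag⁺]^3 and the known concentrations, [Ag⁺]^3 in the denominator gives [Ag⁺] = 2.1 M.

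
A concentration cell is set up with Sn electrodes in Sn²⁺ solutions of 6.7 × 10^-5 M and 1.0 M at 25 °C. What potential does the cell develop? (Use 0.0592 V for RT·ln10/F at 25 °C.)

0.12 V

Both half-cells are Sn²⁺/Sn, so E°_cell = 0. The concentrated side is the cathode; the cell reaction moves Sn²⁺ from high to low concentration with n = 2.
Q = [Sn²⁺]_dilute/[Sn²⁺]_conc = 6.7 × 10^-5/1.0 = 6.7 × 10^-5.
E = 0 − (0.0592/2) log Q = −(0.0592/2)(-4.174) = 0.1236 V.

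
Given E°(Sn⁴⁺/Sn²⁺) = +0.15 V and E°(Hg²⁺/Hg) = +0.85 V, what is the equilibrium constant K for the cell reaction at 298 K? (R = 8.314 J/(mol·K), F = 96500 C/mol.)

4.8 × 10^23

E°_cell = +0.85 − (+0.15) = 0.70 V, with n = 2 electrons transferred.
At equilibrium E = 0, so the Nernst equation gives ln K = nFE°/RT = (2)(96500)(0.70)/((8.314)(298)) = 54.53.
K = e^54.53 = 4.8 × 10^23.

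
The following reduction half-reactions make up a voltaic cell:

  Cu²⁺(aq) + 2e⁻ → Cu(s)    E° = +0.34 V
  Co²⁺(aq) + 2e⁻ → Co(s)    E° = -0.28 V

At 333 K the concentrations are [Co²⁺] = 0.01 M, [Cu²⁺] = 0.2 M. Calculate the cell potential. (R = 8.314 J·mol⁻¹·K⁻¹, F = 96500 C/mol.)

0.663 V

The Cu²⁺/Cu couple has the higher reduction potential and acts as the cathode, so E°_cell = +0.34 − (-0.28) = 0.62 V.
Balancing electrons gives n = 2; the reaction quotient is Q = [Co²⁺]/[Cu²⁺] = 0.0500.
E = E° − (RT/nF) ln Q = 0.62 − (8.314×333)/(2×96500) × (-2.996) = 0.620 + 0.043 = 0.663 V.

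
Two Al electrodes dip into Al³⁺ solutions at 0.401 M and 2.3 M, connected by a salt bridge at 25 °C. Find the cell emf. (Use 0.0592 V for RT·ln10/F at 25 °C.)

0.015 V

Both half-cells are Al³⁺/Al, so E°_cell = 0. The concentrated side is the cathode; the cell reaction moves Al³⁺ from high to low concentration with n = 3.
Q = [Al³⁺]_dilute/[Al³⁺]_conc = 0.401/2.3 = 0.174.
E = 0 − (0.0592/3) log Q = −(0.0592/3)(-0.759) = 0.0150 V.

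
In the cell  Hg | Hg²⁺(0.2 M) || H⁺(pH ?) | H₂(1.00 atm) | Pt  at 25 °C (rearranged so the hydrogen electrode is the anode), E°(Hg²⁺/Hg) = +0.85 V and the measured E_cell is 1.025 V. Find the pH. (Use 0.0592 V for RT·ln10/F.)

pH = 3.31

E°_cell = 0.85 V and n = 2.
log Q = n(E° − E)/0.0592 = 2×(0.85 − 1.025)/0.0592 = -5.912.
With Q = [H⁺]^2 / ([Hg²⁺]·P(H₂)), solving for [H⁺] gives log[H⁺] = -3.306, so pH = 3.31.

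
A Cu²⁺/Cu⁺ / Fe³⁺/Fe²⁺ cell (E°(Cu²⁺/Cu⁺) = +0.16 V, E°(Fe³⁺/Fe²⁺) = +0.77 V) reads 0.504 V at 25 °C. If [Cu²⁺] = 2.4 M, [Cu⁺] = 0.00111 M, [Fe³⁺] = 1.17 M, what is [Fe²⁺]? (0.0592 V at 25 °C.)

0.033 M

From the Nernst equation, log Q = n(E° − E)/0.0592 = 1(0.61 − 0.504)/0.0592 = 1.791, so Q = 61.7.
With Q = [Cu²⁺]·[Fe²⁺]/([Cu⁺]·[Fe³⁺]) and the known concentrations, [Fe²⁺] in the numerator gives [Fe²⁺] = 0.033 M.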